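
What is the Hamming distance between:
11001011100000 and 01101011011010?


XOR: 10100000111010
Count of 1s: 6

6


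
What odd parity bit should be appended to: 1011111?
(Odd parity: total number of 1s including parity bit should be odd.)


Number of 1s in data: 6
Parity bit: 1

1


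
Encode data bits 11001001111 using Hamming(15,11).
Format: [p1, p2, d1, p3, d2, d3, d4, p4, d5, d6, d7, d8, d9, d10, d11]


Parity bits: p1=1, p2=1, p3=1, p4=1

111110011001111


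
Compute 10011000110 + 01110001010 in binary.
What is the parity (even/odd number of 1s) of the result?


10011000110 = 1222
01110001010 = 906
Sum = 2128 = 100001010000
1s count = 3

odd parity (3 ones in 100001010000)


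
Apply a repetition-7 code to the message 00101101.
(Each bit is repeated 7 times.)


Each bit -> 7 copies

00000000000000111111100000001111111111111100000001111111


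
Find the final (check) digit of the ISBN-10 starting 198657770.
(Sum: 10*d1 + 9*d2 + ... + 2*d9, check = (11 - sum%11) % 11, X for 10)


Weighted sum: 311
311 mod 11 = 3

Check digit: 8


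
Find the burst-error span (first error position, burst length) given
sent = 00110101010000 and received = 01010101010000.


XOR: 01100000000000

Burst at position 1, length 2


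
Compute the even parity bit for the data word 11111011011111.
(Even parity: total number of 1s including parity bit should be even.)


Number of 1s in data: 12
Parity bit: 0

0


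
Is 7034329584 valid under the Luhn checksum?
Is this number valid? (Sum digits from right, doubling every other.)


Luhn sum = 48
48 mod 10 = 8

Invalid (Luhn sum mod 10 = 8)


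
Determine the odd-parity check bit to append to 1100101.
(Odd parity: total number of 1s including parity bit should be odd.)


Number of 1s in data: 4
Parity bit: 1

1


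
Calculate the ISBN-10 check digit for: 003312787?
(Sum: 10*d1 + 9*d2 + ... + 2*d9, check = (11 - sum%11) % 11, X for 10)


Weighted sum: 127
127 mod 11 = 6

Check digit: 5


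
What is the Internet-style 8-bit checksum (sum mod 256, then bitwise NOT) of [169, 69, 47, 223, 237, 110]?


Sum = 855 mod 256 = 87
Complement = 168

168


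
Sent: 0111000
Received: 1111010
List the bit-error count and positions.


XOR: 1000010

2 error(s) at position(s): 0, 5


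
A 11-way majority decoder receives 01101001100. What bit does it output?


Ones: 5 out of 11
Threshold: 6

0 (5/11 voted 1)


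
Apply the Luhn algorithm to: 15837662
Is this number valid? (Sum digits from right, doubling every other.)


Luhn sum = 33
33 mod 10 = 3

Invalid (Luhn sum mod 10 = 3)


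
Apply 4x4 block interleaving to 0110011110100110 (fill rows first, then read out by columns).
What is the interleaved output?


Matrix:
  0110
  0111
  1010
  0110
Read columns: 0010110111110100

0010110111110100


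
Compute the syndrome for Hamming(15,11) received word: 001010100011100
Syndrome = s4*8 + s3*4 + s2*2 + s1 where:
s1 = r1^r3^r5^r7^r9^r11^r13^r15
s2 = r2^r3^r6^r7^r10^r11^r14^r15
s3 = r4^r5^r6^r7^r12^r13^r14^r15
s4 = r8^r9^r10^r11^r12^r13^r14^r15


s1=1, s2=1, s3=0, s4=1

Syndrome = 11 (error at position 11)


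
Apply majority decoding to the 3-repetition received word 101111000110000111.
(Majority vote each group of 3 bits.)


Groups: 101, 111, 000, 110, 000, 111
Majority votes: 110101

110101


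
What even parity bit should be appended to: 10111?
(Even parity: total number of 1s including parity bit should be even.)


Number of 1s in data: 4
Parity bit: 0

0


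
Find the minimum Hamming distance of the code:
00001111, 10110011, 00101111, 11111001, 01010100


Comparing all pairs, minimum distance: 1
Can detect 0 errors, correct 0 errors

1


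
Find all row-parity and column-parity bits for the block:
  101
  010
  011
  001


Row parities: 0101
Column parities: 101

Row P: 0101, Col P: 101, Corner: 0


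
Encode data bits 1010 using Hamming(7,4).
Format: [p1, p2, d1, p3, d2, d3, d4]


Parity bits: p1=1, p2=0, p3=1

1011010


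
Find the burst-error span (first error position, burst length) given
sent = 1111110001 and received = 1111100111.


XOR: 0000010110

Burst at position 5, length 4


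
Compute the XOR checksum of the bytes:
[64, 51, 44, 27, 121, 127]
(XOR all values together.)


XOR chain: 64 ^ 51 ^ 44 ^ 27 ^ 121 ^ 127 = 66

66


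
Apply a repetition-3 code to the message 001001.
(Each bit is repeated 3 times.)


Each bit -> 3 copies

000000111000000111


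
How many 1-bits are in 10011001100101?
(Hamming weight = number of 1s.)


Counting 1s in 10011001100101

7


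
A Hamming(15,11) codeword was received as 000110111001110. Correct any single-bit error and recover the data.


Syndrome = 8: error at position 8

Data: 01011001110 (corrected bit 8)


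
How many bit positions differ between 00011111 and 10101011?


XOR: 10110100
Count of 1s: 4

4


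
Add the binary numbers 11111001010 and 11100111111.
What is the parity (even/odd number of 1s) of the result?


11111001010 = 1994
11100111111 = 1855
Sum = 3849 = 111100001001
1s count = 6

even parity (6 ones in 111100001001)


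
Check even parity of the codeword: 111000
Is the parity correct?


Number of 1s: 3

No, parity error (3 ones)


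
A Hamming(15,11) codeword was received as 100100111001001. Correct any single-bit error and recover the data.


Syndrome = 0: no error detected

Data: 00011001001 (no errors)


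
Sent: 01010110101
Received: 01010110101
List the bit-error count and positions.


XOR: 00000000000

0 errors (received matches sent)


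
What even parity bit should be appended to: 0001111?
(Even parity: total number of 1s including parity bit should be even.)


Number of 1s in data: 4
Parity bit: 0

0


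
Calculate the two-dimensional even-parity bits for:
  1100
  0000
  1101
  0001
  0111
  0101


Row parities: 001110
Column parities: 0010

Row P: 001110, Col P: 0010, Corner: 1


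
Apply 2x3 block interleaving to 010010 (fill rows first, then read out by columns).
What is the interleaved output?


Matrix:
  010
  010
Read columns: 001100

001100


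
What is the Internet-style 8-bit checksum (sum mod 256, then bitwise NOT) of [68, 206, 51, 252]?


Sum = 577 mod 256 = 65
Complement = 190

190


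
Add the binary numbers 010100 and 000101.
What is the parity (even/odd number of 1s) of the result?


010100 = 20
000101 = 5
Sum = 25 = 11001
1s count = 3

odd parity (3 ones in 11001)


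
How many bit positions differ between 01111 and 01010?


XOR: 00101
Count of 1s: 2

2


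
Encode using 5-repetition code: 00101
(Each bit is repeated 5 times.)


Each bit -> 5 copies

0000000000111110000011111


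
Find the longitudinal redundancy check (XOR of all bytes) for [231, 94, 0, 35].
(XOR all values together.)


XOR chain: 231 ^ 94 ^ 0 ^ 35 = 154

154


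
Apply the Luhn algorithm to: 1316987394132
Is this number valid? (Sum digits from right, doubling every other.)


Luhn sum = 66
66 mod 10 = 6

Invalid (Luhn sum mod 10 = 6)


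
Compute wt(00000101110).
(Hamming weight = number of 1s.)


Counting 1s in 00000101110

4


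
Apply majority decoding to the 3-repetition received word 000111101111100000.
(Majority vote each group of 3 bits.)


Groups: 000, 111, 101, 111, 100, 000
Majority votes: 011100

011100


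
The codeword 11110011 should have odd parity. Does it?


Number of 1s: 6

No, parity error (6 ones)


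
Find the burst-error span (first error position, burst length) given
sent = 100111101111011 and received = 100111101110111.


XOR: 000000000001100

Burst at position 11, length 2


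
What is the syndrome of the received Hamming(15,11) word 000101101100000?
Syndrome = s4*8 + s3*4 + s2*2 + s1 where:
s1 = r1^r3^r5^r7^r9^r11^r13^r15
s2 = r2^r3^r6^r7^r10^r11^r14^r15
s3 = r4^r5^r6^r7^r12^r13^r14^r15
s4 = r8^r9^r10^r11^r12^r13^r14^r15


s1=0, s2=1, s3=1, s4=0

Syndrome = 6 (error at position 6)


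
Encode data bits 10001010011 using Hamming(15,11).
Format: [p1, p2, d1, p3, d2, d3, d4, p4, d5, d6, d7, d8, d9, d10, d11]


Parity bits: p1=0, p2=0, p3=0, p4=0

001000001010011


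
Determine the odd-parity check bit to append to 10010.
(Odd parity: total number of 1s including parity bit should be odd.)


Number of 1s in data: 2
Parity bit: 1

1


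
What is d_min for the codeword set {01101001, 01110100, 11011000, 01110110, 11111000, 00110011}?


Comparing all pairs, minimum distance: 1
Can detect 0 errors, correct 0 errors

1


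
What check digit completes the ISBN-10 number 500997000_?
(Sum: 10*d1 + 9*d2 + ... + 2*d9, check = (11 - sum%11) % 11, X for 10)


Weighted sum: 202
202 mod 11 = 4

Check digit: 7


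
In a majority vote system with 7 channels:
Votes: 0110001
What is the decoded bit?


Ones: 3 out of 7
Threshold: 4

0 (3/7 voted 1)


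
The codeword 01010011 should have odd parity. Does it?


Number of 1s: 4

No, parity error (4 ones)


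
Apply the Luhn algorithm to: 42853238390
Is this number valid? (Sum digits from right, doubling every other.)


Luhn sum = 46
46 mod 10 = 6

Invalid (Luhn sum mod 10 = 6)


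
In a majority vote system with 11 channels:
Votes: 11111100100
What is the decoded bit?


Ones: 7 out of 11
Threshold: 6

1 (7/11 voted 1)


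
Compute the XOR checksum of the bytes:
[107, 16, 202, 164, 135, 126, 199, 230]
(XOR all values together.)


XOR chain: 107 ^ 16 ^ 202 ^ 164 ^ 135 ^ 126 ^ 199 ^ 230 = 205

205


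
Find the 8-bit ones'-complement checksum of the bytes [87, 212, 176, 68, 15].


Sum = 558 mod 256 = 46
Complement = 209

209


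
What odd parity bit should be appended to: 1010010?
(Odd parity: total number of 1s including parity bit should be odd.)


Number of 1s in data: 3
Parity bit: 0

0


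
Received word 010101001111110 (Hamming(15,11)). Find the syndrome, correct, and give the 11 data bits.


Syndrome = 7: error at position 7

Data: 00111111110 (corrected bit 7)


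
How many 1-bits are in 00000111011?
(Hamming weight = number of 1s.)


Counting 1s in 00000111011

5


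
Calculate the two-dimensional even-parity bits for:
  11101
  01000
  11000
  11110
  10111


Row parities: 01000
Column parities: 00100

Row P: 01000, Col P: 00100, Corner: 1


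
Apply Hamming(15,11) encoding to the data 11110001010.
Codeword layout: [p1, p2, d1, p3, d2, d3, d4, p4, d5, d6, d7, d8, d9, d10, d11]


Parity bits: p1=1, p2=0, p3=1, p4=0

101111100001010


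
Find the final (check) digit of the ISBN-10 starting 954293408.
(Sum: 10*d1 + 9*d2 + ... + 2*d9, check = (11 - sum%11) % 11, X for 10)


Weighted sum: 282
282 mod 11 = 7

Check digit: 4


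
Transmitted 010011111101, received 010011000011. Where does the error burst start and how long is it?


XOR: 000000111110

Burst at position 6, length 5


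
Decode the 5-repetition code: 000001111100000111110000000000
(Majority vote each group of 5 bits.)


Groups: 00000, 11111, 00000, 11111, 00000, 00000
Majority votes: 010100

010100


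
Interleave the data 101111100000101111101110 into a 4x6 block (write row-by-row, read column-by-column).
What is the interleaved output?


Matrix:
  101111
  100000
  101111
  101110
Read columns: 111100001011101110111010

111100001011101110111010


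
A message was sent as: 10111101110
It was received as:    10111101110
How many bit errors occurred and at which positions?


XOR: 00000000000

0 errors (received matches sent)


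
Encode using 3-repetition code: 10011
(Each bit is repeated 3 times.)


Each bit -> 3 copies

111000000111111


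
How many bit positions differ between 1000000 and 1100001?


XOR: 0100001
Count of 1s: 2

2


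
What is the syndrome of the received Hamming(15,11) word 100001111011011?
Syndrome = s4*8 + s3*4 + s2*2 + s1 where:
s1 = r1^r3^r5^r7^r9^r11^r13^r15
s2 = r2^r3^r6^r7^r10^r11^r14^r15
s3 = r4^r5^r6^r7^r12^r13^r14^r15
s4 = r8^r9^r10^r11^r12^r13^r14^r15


s1=1, s2=1, s3=1, s4=0

Syndrome = 7 (error at position 7)


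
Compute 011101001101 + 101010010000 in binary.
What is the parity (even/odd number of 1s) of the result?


011101001101 = 1869
101010010000 = 2704
Sum = 4573 = 1000111011101
1s count = 8

even parity (8 ones in 1000111011101)


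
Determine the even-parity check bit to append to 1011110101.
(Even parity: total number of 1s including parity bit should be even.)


Number of 1s in data: 7
Parity bit: 1

1


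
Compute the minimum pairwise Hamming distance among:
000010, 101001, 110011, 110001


Comparing all pairs, minimum distance: 1
Can detect 0 errors, correct 0 errors

1


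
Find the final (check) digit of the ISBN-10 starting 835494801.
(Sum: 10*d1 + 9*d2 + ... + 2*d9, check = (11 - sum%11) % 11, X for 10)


Weighted sum: 283
283 mod 11 = 8

Check digit: 3


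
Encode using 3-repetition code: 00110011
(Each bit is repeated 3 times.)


Each bit -> 3 copies

000000111111000000111111


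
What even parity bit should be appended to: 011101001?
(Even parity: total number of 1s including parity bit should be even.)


Number of 1s in data: 5
Parity bit: 1

1


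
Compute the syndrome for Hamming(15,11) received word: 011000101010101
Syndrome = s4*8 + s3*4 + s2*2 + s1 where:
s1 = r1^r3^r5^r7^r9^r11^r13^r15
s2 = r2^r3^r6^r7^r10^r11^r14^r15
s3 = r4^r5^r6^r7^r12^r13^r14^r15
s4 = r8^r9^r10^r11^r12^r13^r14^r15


s1=0, s2=1, s3=1, s4=0

Syndrome = 6 (error at position 6)


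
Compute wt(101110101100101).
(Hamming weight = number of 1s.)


Counting 1s in 101110101100101

9


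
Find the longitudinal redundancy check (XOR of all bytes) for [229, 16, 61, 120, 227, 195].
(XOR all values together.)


XOR chain: 229 ^ 16 ^ 61 ^ 120 ^ 227 ^ 195 = 144

144


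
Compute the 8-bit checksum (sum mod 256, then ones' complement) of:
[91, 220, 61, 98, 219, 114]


Sum = 803 mod 256 = 35
Complement = 220

220


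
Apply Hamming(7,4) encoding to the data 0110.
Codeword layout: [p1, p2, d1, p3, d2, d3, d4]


Parity bits: p1=1, p2=1, p3=0

1100110


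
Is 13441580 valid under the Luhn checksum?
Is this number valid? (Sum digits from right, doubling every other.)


Luhn sum = 31
31 mod 10 = 1

Invalid (Luhn sum mod 10 = 1)


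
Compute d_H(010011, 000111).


XOR: 010100
Count of 1s: 2

2


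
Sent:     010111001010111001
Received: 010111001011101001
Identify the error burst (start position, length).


XOR: 000000000001010000

Burst at position 11, length 3


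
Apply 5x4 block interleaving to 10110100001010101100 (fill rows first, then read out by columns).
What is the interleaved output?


Matrix:
  1011
  0100
  0010
  1010
  1100
Read columns: 10011010011011010000

10011010011011010000


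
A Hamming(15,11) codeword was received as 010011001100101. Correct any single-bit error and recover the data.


Syndrome = 0: no error detected

Data: 01101100101 (no errors)


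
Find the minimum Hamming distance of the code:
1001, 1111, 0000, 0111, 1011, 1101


Comparing all pairs, minimum distance: 1
Can detect 0 errors, correct 0 errors

1


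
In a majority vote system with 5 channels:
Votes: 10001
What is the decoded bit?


Ones: 2 out of 5
Threshold: 3

0 (2/5 voted 1)


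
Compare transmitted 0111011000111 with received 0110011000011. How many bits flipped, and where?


XOR: 0001000000100

2 error(s) at position(s): 3, 10


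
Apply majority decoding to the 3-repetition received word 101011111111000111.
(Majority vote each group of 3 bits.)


Groups: 101, 011, 111, 111, 000, 111
Majority votes: 111101

111101


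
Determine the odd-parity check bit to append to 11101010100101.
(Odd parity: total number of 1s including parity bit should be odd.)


Number of 1s in data: 8
Parity bit: 1

1


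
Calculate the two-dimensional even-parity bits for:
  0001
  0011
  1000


Row parities: 101
Column parities: 1010

Row P: 101, Col P: 1010, Corner: 0


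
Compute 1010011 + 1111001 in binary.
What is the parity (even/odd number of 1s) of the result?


1010011 = 83
1111001 = 121
Sum = 204 = 11001100
1s count = 4

even parity (4 ones in 11001100)


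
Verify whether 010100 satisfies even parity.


Number of 1s: 2

Yes, parity is correct (2 ones)


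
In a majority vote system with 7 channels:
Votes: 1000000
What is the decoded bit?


Ones: 1 out of 7
Threshold: 4

0 (1/7 voted 1)


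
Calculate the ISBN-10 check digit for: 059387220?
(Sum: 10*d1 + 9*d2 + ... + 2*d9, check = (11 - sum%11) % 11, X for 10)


Weighted sum: 235
235 mod 11 = 4

Check digit: 7


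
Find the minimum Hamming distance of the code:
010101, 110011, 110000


Comparing all pairs, minimum distance: 2
Can detect 1 errors, correct 0 errors

2


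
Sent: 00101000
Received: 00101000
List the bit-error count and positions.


XOR: 00000000

0 errors (received matches sent)


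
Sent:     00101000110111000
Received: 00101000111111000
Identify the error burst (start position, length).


XOR: 00000000001000000

Burst at position 10, length 1


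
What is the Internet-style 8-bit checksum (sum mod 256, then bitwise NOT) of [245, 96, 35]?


Sum = 376 mod 256 = 120
Complement = 135

135


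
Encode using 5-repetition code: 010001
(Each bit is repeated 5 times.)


Each bit -> 5 copies

000001111100000000000000011111


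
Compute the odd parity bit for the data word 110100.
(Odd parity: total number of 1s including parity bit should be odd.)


Number of 1s in data: 3
Parity bit: 0

0


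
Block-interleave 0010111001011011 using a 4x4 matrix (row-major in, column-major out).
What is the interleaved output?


Matrix:
  0010
  1110
  0101
  1011
Read columns: 0101011011010011

0101011011010011


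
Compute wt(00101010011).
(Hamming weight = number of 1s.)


Counting 1s in 00101010011

5


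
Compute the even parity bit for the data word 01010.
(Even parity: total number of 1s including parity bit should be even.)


Number of 1s in data: 2
Parity bit: 0

0


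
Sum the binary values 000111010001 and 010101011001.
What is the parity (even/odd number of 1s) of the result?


000111010001 = 465
010101011001 = 1369
Sum = 1834 = 11100101010
1s count = 6

even parity (6 ones in 11100101010)


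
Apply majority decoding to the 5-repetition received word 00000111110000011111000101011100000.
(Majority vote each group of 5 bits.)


Groups: 00000, 11111, 00000, 11111, 00010, 10111, 00000
Majority votes: 0101010

0101010


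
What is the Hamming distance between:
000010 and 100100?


XOR: 100110
Count of 1s: 3

3


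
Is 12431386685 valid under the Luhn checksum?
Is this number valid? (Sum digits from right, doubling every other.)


Luhn sum = 51
51 mod 10 = 1

Invalid (Luhn sum mod 10 = 1)


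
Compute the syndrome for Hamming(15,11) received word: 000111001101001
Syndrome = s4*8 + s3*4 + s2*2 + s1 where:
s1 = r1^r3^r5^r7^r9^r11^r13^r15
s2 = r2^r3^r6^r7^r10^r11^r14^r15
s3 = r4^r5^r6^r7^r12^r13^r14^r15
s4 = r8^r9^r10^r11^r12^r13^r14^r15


s1=1, s2=1, s3=1, s4=0

Syndrome = 7 (error at position 7)


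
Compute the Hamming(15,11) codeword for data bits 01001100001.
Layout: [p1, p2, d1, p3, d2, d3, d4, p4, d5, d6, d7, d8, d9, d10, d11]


Parity bits: p1=1, p2=0, p3=0, p4=1

100010011100001


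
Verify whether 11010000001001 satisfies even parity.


Number of 1s: 5

No, parity error (5 ones)


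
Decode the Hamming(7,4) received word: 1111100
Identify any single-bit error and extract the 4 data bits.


Syndrome = 1: error at position 1

Data: 1100 (corrected bit 1)


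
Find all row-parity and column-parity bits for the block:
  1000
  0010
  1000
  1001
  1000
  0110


Row parities: 111010
Column parities: 0101

Row P: 111010, Col P: 0101, Corner: 0


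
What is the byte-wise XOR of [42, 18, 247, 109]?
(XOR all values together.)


XOR chain: 42 ^ 18 ^ 247 ^ 109 = 162

162


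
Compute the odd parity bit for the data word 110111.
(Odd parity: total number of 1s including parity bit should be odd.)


Number of 1s in data: 5
Parity bit: 0

0


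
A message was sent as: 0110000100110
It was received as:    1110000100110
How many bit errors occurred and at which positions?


XOR: 1000000000000

1 error(s) at position(s): 0


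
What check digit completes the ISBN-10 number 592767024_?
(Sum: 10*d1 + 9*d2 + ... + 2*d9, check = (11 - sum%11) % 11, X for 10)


Weighted sum: 281
281 mod 11 = 6

Check digit: 5


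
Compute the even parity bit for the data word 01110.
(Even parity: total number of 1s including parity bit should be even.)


Number of 1s in data: 3
Parity bit: 1

1


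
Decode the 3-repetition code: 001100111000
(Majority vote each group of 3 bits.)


Groups: 001, 100, 111, 000
Majority votes: 0010

0010


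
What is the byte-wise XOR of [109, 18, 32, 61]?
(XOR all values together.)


XOR chain: 109 ^ 18 ^ 32 ^ 61 = 98

98


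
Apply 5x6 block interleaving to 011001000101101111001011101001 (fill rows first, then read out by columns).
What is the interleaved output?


Matrix:
  011001
  000101
  101111
  001011
  101001
Read columns: 001011000010111011000011011111

001011000010111011000011011111


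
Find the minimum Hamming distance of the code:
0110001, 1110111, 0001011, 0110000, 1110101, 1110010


Comparing all pairs, minimum distance: 1
Can detect 0 errors, correct 0 errors

1


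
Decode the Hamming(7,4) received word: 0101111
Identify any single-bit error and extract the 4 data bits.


Syndrome = 2: error at position 2

Data: 0111 (corrected bit 2)


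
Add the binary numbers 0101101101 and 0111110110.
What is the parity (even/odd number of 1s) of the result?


0101101101 = 365
0111110110 = 502
Sum = 867 = 1101100011
1s count = 6

even parity (6 ones in 1101100011)


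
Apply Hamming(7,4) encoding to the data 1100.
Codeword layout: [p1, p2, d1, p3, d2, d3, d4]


Parity bits: p1=0, p2=1, p3=1

0111100


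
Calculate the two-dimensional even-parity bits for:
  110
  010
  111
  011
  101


Row parities: 01100
Column parities: 101

Row P: 01100, Col P: 101, Corner: 0


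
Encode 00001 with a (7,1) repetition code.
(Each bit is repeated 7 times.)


Each bit -> 7 copies

00000000000000000000000000001111111


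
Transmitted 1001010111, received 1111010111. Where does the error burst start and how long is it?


XOR: 0110000000

Burst at position 1, length 2


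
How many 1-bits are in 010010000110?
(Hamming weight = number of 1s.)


Counting 1s in 010010000110

4


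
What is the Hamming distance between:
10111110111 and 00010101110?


XOR: 10101011001
Count of 1s: 6

6


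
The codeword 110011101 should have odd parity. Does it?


Number of 1s: 6

No, parity error (6 ones)


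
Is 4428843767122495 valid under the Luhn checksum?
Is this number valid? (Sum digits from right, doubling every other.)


Luhn sum = 84
84 mod 10 = 4

Invalid (Luhn sum mod 10 = 4)


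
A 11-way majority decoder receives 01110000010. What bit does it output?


Ones: 4 out of 11
Threshold: 6

0 (4/11 voted 1)


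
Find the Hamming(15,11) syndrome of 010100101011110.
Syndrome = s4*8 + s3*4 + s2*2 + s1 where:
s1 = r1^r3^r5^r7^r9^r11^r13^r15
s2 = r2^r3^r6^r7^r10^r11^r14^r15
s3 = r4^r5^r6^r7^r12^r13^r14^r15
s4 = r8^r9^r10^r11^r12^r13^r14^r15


s1=0, s2=0, s3=1, s4=1

Syndrome = 12 (error at position 12)


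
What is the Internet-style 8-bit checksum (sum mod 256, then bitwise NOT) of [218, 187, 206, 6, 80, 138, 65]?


Sum = 900 mod 256 = 132
Complement = 123

123


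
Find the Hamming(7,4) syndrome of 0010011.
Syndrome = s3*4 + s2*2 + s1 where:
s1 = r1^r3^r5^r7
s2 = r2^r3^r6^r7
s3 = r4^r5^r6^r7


s1=0, s2=1, s3=0

Syndrome = 2 (error at position 2)


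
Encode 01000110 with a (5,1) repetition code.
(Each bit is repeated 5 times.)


Each bit -> 5 copies

0000011111000000000000000111111111100000


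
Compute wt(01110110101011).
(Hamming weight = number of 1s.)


Counting 1s in 01110110101011

9


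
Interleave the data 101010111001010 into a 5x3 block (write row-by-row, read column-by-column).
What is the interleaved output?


Matrix:
  101
  010
  111
  001
  010
Read columns: 101000110110110

101000110110110


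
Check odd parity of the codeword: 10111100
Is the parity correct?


Number of 1s: 5

Yes, parity is correct (5 ones)


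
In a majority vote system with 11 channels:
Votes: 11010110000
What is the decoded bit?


Ones: 5 out of 11
Threshold: 6

0 (5/11 voted 1)


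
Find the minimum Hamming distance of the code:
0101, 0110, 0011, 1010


Comparing all pairs, minimum distance: 2
Can detect 1 errors, correct 0 errors

2


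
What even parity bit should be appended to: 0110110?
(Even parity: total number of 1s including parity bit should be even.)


Number of 1s in data: 4
Parity bit: 0

0


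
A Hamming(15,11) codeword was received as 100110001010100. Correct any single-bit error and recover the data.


Syndrome = 15: error at position 15

Data: 01001010101 (corrected bit 15)


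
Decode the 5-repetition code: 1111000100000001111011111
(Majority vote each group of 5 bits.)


Groups: 11110, 00100, 00000, 11110, 11111
Majority votes: 10011

10011


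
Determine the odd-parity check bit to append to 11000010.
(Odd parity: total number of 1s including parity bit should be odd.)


Number of 1s in data: 3
Parity bit: 0

0


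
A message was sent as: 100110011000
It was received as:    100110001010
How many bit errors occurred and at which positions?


XOR: 000000010010

2 error(s) at position(s): 7, 10


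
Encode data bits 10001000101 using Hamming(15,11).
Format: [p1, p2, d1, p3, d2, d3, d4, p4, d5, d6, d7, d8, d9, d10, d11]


Parity bits: p1=0, p2=0, p3=0, p4=1

001000011000101


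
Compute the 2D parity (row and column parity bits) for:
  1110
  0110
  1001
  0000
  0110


Row parities: 10000
Column parities: 0111

Row P: 10000, Col P: 0111, Corner: 1


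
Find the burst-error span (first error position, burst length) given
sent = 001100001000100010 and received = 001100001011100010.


XOR: 000000000011000000

Burst at position 10, length 2


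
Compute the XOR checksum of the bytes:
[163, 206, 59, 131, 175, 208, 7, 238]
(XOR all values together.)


XOR chain: 163 ^ 206 ^ 59 ^ 131 ^ 175 ^ 208 ^ 7 ^ 238 = 67

67


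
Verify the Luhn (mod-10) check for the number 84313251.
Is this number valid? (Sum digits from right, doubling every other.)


Luhn sum = 28
28 mod 10 = 8

Invalid (Luhn sum mod 10 = 8)


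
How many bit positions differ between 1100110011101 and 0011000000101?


XOR: 1111110011000
Count of 1s: 8

8


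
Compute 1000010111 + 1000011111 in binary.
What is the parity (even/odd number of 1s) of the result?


1000010111 = 535
1000011111 = 543
Sum = 1078 = 10000110110
1s count = 5

odd parity (5 ones in 10000110110)


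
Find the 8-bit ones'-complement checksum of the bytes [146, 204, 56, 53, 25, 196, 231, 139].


Sum = 1050 mod 256 = 26
Complement = 229

229


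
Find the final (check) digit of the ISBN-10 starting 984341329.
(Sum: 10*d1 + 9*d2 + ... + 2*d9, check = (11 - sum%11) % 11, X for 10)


Weighted sum: 280
280 mod 11 = 5

Check digit: 6


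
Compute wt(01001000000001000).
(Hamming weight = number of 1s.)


Counting 1s in 01001000000001000

3


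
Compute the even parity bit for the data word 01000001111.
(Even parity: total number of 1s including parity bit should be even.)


Number of 1s in data: 5
Parity bit: 1

1


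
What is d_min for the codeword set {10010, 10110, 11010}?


Comparing all pairs, minimum distance: 1
Can detect 0 errors, correct 0 errors

1


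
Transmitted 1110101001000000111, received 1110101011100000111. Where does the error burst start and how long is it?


XOR: 0000000010100000000

Burst at position 8, length 3


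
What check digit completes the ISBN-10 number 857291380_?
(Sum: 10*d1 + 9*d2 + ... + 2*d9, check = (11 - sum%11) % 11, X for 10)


Weighted sum: 290
290 mod 11 = 4

Check digit: 7


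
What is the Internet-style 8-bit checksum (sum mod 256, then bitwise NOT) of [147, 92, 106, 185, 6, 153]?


Sum = 689 mod 256 = 177
Complement = 78

78


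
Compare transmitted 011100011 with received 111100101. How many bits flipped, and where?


XOR: 100000110

3 error(s) at position(s): 0, 6, 7


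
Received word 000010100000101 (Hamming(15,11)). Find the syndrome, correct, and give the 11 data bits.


Syndrome = 0: no error detected

Data: 01010000101 (no errors)


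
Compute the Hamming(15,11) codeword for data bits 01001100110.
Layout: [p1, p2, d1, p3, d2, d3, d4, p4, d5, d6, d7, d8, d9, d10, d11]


Parity bits: p1=1, p2=0, p3=1, p4=0

100110001100110


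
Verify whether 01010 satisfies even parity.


Number of 1s: 2

Yes, parity is correct (2 ones)


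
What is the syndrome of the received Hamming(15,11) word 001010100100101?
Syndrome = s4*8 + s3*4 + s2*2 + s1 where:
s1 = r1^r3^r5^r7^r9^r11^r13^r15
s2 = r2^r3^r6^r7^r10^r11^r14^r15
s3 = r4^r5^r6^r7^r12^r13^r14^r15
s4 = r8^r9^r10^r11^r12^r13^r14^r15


s1=1, s2=0, s3=0, s4=1

Syndrome = 9 (error at position 9)


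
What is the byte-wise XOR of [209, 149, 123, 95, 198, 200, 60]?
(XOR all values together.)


XOR chain: 209 ^ 149 ^ 123 ^ 95 ^ 198 ^ 200 ^ 60 = 82

82


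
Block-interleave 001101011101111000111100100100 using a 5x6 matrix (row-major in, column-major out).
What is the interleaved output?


Matrix:
  001101
  011101
  111000
  111100
  100100
Read columns: 001110111011110110110000011000

001110111011110110110000011000


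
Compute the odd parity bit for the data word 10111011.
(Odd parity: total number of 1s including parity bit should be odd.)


Number of 1s in data: 6
Parity bit: 1

1


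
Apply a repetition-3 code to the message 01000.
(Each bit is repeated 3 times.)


Each bit -> 3 copies

000111000000000


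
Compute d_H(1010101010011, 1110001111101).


XOR: 0100100101110
Count of 1s: 6

6


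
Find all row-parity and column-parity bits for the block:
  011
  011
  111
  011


Row parities: 0010
Column parities: 100

Row P: 0010, Col P: 100, Corner: 1


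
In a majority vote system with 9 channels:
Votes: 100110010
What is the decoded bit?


Ones: 4 out of 9
Threshold: 5

0 (4/9 voted 1)


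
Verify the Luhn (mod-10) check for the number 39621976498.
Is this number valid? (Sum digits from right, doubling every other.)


Luhn sum = 63
63 mod 10 = 3

Invalid (Luhn sum mod 10 = 3)


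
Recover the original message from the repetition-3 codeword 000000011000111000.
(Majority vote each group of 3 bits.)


Groups: 000, 000, 011, 000, 111, 000
Majority votes: 001010

001010


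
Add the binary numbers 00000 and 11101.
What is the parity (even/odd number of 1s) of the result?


00000 = 0
11101 = 29
Sum = 29 = 11101
1s count = 4

even parity (4 ones in 11101)


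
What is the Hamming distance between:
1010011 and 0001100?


XOR: 1011111
Count of 1s: 6

6


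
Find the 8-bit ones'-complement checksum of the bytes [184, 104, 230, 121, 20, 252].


Sum = 911 mod 256 = 143
Complement = 112

112


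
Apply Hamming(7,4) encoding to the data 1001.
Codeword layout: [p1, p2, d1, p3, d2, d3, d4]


Parity bits: p1=0, p2=0, p3=1

0011001


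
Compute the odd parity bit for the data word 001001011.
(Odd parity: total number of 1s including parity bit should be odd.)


Number of 1s in data: 4
Parity bit: 1

1


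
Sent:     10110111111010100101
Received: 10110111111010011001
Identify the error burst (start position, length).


XOR: 00000000000000111100

Burst at position 14, length 4


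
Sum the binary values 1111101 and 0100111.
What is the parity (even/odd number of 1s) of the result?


1111101 = 125
0100111 = 39
Sum = 164 = 10100100
1s count = 3

odd parity (3 ones in 10100100)


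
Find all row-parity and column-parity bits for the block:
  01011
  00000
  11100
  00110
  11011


Row parities: 10100
Column parities: 01010

Row P: 10100, Col P: 01010, Corner: 0


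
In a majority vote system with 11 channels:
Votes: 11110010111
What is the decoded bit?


Ones: 8 out of 11
Threshold: 6

1 (8/11 voted 1)


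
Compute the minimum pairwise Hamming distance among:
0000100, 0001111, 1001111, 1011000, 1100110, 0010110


Comparing all pairs, minimum distance: 1
Can detect 0 errors, correct 0 errors

1


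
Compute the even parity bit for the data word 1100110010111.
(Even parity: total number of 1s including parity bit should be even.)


Number of 1s in data: 8
Parity bit: 0

0


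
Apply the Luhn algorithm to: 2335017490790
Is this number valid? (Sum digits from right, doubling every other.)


Luhn sum = 54
54 mod 10 = 4

Invalid (Luhn sum mod 10 = 4)


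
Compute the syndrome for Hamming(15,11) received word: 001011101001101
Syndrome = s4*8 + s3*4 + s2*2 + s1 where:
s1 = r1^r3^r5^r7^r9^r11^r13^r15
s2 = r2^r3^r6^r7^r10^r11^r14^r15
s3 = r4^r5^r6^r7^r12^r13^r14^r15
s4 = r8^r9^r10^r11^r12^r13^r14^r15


s1=0, s2=0, s3=0, s4=0

Syndrome = 0 (no error)


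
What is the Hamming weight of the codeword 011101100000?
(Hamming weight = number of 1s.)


Counting 1s in 011101100000

5


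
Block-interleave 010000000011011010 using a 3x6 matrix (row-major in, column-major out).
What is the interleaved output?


Matrix:
  010000
  000011
  011010
Read columns: 000101001000011010

000101001000011010


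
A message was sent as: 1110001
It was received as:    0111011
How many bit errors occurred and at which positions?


XOR: 1001010

3 error(s) at position(s): 0, 3, 5


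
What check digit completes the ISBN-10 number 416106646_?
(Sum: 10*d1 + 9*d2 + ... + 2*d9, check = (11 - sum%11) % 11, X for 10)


Weighted sum: 182
182 mod 11 = 6

Check digit: 5


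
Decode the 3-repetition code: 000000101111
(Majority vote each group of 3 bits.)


Groups: 000, 000, 101, 111
Majority votes: 0011

0011


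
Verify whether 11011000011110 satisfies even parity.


Number of 1s: 8

Yes, parity is correct (8 ones)


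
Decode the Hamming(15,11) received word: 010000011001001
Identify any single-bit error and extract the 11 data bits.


Syndrome = 0: no error detected

Data: 00001001001 (no errors)


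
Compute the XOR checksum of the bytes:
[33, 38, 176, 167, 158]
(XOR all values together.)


XOR chain: 33 ^ 38 ^ 176 ^ 167 ^ 158 = 142

142


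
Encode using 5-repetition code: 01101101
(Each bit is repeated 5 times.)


Each bit -> 5 copies

0000011111111110000011111111110000011111


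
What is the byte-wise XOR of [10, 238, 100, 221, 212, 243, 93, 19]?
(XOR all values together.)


XOR chain: 10 ^ 238 ^ 100 ^ 221 ^ 212 ^ 243 ^ 93 ^ 19 = 52

52


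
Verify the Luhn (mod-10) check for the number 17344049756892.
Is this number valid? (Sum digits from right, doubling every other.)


Luhn sum = 76
76 mod 10 = 6

Invalid (Luhn sum mod 10 = 6)


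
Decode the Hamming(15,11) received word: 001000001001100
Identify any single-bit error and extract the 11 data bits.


Syndrome = 11: error at position 11

Data: 10001011100 (corrected bit 11)


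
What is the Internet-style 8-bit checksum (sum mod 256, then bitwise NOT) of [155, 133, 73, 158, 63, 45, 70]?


Sum = 697 mod 256 = 185
Complement = 70

70


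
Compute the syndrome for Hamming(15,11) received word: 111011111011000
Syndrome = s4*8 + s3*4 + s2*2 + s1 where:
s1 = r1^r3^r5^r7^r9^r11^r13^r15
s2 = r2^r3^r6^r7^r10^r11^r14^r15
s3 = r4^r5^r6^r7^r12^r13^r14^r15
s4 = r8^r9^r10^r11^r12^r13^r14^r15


s1=0, s2=1, s3=0, s4=0

Syndrome = 2 (error at position 2)


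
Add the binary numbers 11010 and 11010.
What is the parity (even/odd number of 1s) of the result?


11010 = 26
11010 = 26
Sum = 52 = 110100
1s count = 3

odd parity (3 ones in 110100)


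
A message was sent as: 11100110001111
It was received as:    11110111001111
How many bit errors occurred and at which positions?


XOR: 00010001000000

2 error(s) at position(s): 3, 7


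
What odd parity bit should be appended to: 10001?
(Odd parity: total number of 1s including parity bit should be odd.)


Number of 1s in data: 2
Parity bit: 1

1


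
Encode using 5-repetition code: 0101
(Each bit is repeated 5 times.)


Each bit -> 5 copies

00000111110000011111


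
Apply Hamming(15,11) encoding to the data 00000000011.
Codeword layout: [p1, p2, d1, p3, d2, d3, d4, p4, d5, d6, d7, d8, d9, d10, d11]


Parity bits: p1=1, p2=0, p3=0, p4=0

100000000000011


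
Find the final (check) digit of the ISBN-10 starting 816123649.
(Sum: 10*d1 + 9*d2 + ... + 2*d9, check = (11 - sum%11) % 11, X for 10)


Weighted sum: 225
225 mod 11 = 5

Check digit: 6


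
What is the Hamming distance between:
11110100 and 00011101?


XOR: 11101001
Count of 1s: 5

5


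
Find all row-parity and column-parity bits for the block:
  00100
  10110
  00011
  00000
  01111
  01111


Row parities: 110000
Column parities: 10001

Row P: 110000, Col P: 10001, Corner: 0


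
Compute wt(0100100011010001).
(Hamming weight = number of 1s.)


Counting 1s in 0100100011010001

6


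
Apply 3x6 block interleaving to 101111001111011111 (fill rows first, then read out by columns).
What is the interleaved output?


Matrix:
  101111
  001111
  011111
Read columns: 100001111111111111

100001111111111111


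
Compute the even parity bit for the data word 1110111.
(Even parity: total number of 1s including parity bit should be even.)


Number of 1s in data: 6
Parity bit: 0

0


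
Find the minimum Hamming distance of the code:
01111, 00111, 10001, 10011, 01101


Comparing all pairs, minimum distance: 1
Can detect 0 errors, correct 0 errors

1


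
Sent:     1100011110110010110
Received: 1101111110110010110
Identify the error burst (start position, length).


XOR: 0001100000000000000

Burst at position 3, length 2


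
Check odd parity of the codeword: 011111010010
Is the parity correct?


Number of 1s: 7

Yes, parity is correct (7 ones)


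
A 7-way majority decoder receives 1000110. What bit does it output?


Ones: 3 out of 7
Threshold: 4

0 (3/7 voted 1)


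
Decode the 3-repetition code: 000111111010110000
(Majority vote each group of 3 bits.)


Groups: 000, 111, 111, 010, 110, 000
Majority votes: 011010

011010


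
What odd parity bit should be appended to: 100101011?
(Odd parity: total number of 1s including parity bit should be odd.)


Number of 1s in data: 5
Parity bit: 0

0


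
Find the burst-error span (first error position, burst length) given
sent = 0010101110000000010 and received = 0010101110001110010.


XOR: 0000000000001110000

Burst at position 12, length 3


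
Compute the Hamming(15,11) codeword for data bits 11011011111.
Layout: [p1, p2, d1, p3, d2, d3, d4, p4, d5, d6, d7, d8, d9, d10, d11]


Parity bits: p1=1, p2=1, p3=0, p4=0

111010101011111


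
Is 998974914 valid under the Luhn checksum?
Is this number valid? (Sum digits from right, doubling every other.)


Luhn sum = 65
65 mod 10 = 5

Invalid (Luhn sum mod 10 = 5)


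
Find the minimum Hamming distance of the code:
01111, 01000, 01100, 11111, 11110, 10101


Comparing all pairs, minimum distance: 1
Can detect 0 errors, correct 0 errors

1


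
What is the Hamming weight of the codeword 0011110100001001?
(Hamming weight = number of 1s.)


Counting 1s in 0011110100001001

7
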